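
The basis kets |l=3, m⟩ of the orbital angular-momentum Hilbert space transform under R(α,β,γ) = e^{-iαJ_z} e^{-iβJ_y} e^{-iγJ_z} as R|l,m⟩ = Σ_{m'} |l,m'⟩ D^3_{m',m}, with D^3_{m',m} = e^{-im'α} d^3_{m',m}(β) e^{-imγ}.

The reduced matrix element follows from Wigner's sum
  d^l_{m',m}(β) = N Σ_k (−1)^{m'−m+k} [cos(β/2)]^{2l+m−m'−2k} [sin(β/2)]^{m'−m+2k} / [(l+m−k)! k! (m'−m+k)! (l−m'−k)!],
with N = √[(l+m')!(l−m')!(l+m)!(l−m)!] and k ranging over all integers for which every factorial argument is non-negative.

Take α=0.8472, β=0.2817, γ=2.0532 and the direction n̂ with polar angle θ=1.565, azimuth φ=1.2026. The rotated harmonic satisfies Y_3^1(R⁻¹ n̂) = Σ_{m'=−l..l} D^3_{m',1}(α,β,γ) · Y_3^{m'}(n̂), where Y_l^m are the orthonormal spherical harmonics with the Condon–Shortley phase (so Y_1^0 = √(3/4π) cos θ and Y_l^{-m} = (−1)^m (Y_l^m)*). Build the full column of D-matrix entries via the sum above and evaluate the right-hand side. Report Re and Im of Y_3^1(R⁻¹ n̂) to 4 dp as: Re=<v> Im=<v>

Re=-0.0227 Im=-0.1999

Need the full column D^3_{m',1} for m'=−3..3 at α=0.8472, β=0.2817, γ=2.0532.
cos(β/2)=0.990097, sin(β/2)=0.140385
d^3_{-3,1}: single k=4 term ⇒ +0.001475;  D = +0.001302+0.000692i
d^3_{-2,1}: k∈[3..4] ⇒ +0.016983 -0.000171 = +0.016813;  D = +0.015742-0.005904i
d^3_{-1,1}: k∈[2..4] ⇒ +0.113632 -0.003046 +0.000008 = +0.110594;  D = +0.039455-0.103317i
d^3_{0,1}: k∈[1..3] ⇒ +0.462700 -0.027906 +0.000187 = +0.434980;  D = -0.201792-0.385341i
d^3_{1,1}: k∈[0..2] ⇒ +0.942034 -0.151510 +0.002284 = +0.792809;  D = -0.769860-0.189371i
d^3_{2,1}: k∈[0..1] ⇒ -0.422385 +0.016983 = -0.405402;  D = +0.333211-0.230913i
d^3_{3,1}: single k=0 term ⇒ +0.073349;  D = -0.008605+0.072843i
Y_3^{m'}(θ=1.565,φ=1.2026) and Σ D·Y over m':
  (+0.0013+0.0007i)·(-0.3727+0.1875i)  (+0.0157-0.0059i)·(-0.0044-0.0040i)  (+0.0395-0.1033i)·(-0.1163+0.3015i)  (-0.2018-0.3853i)·(-0.0065+0.0000i)  (-0.7699-0.1894i)·(+0.1163+0.3015i)  (+0.3332-0.2309i)·(-0.0044+0.0040i)  (-0.0086+0.0728i)·(+0.3727+0.1875i)
Y_3^1(R⁻¹ n̂) = -0.022699-0.199877i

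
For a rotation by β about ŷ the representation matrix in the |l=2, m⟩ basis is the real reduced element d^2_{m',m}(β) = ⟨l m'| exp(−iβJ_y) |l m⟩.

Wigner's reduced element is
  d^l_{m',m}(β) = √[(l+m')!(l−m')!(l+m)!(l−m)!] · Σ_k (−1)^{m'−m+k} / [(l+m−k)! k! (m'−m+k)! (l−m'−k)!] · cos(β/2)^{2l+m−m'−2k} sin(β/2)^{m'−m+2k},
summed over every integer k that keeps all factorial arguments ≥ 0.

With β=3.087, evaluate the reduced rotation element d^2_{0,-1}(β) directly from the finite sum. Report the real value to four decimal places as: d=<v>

d^2_{0,-1}(β=3.087) via Wigner's sum:
With c≡cos(β/2)=0.027293 and s≡sin(β/2)=0.999627, N=[2·2·1·6]^{1/2}=4.898979
Admissible k: 0..1 (factorial args all ≥0)
  k=0: (−1)^1·4.8990/(2)·0.0273^3·0.9996^1 = -0.000050
  k=1: (−1)^2·4.8990/(2)·0.0273^1·0.9996^3 = +0.066779
d^2_{0,-1}(3.087) = -0.000050 +0.066779 = +0.066729

d=0.0667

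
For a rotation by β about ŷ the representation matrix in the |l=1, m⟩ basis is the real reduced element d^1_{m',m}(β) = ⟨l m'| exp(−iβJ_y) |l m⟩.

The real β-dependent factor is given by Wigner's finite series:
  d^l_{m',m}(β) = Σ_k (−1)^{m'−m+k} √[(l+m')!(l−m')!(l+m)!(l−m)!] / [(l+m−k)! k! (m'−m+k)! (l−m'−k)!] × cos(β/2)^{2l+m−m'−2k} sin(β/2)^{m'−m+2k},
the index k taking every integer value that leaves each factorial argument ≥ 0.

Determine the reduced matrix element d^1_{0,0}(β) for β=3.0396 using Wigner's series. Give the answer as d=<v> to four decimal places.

d=-0.9948

d^1_{0,0}(β=3.0396) via Wigner's sum:
Half-angle: c=0.050974, s=0.998700. N=√(1·1·1·1)=1.000000
The bounds max(0,m−m')=0 and min(l+m,l−m')=1 give 2 terms
  k=0: (−1)^0·1.0000/(1)·0.0510^2·0.9987^0 = +0.002598
  k=1: (−1)^1·1.0000/(1)·0.0510^0·0.9987^2 = -0.997402
d^1_{0,0}(3.0396) = +0.002598 -0.997402 = -0.994803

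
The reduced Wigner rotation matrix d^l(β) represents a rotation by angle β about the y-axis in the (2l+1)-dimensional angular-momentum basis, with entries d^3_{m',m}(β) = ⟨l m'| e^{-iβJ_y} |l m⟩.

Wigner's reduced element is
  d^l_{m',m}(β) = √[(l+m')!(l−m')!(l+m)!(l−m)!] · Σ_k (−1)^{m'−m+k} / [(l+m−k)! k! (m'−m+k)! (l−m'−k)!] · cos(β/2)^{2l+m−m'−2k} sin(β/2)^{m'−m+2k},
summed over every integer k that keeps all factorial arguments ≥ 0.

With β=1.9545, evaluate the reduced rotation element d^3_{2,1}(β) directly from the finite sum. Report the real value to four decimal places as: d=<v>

d^3_{2,1}(β=1.9545) via Wigner's sum:
c=cos(1.9545/2)=0.559304, s=sin(1.9545/2)=0.828962; N=√[120·1·24·2]=75.894664
k∈{0,1} keeps every argument non-negative
  k=0: (−1)^1·75.8947/(24)·0.5593^5·0.8290^1 = -0.143475
  k=1: (−1)^2·75.8947/(12)·0.5593^3·0.8290^3 = +0.630346
d^3_{2,1}(1.9545) = -0.143475 +0.630346 = +0.486871

d=0.4869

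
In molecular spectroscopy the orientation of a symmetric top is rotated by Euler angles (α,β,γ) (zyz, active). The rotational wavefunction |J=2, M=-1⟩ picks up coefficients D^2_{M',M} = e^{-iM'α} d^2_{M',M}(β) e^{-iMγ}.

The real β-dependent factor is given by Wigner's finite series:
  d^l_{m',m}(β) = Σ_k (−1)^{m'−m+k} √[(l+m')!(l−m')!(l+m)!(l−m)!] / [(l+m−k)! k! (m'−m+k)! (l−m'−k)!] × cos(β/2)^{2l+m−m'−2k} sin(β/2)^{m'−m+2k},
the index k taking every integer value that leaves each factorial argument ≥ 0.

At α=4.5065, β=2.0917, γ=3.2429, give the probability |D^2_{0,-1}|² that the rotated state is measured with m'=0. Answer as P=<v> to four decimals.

D^2_{0,-1}(4.5065,2.0917,3.2429) = e^{-i·0·4.5065}·d^2_{0,-1}(2.0917)·e^{-i·-1·3.2429}. Compute d first:
Half-angle: c=0.501167, s=0.865351. N=√(2·2·1·6)=4.898979
Admissible k: 0..1 (factorial args all ≥0)
  k=0: (−1)^1·4.8990/(2)·0.5012^3·0.8654^1 = -0.266817
  k=1: (−1)^2·4.8990/(2)·0.5012^1·0.8654^3 = +0.795489
d^2_{0,-1}(2.0917) = -0.266817 +0.795489 = +0.528672
|D^2_{0,-1}|² = |d^2_{0,-1}(β)|² = (+0.528672)² = 0.279494 (the z-rotation phases have unit modulus)

P=0.2795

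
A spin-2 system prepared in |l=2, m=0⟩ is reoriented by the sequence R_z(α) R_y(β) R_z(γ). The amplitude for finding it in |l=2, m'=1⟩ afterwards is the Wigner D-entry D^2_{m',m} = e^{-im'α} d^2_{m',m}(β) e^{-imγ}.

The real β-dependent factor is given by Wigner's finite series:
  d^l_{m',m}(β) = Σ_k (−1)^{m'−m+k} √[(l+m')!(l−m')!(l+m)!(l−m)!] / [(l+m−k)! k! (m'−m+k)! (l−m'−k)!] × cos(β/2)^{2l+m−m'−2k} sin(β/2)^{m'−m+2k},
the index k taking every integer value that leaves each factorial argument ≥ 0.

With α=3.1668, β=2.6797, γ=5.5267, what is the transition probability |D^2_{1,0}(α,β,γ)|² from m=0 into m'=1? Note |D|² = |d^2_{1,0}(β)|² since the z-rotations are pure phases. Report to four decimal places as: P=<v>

P=0.2387

First d^2_{1,0}(β=2.6797), then the phase factors e^{-i(1)α} and e^{-i(0)γ}:
c=cos(2.6797/2)=0.228899, s=sin(2.6797/2)=0.973450; N=√[6·1·2·2]=4.898979
Admissible k: 0..1 (factorial args all ≥0)
  k=0: (−1)^1·4.8990/(2)·0.2289^3·0.9735^1 = -0.028597
  k=1: (−1)^2·4.8990/(2)·0.2289^1·0.9735^3 = +0.517202
d^2_{1,0}(2.6797) = -0.028597 +0.517202 = +0.488605
|D^2_{1,0}|² = |d^2_{1,0}(β)|² = (+0.488605)² = 0.238735 (the z-rotation phases have unit modulus)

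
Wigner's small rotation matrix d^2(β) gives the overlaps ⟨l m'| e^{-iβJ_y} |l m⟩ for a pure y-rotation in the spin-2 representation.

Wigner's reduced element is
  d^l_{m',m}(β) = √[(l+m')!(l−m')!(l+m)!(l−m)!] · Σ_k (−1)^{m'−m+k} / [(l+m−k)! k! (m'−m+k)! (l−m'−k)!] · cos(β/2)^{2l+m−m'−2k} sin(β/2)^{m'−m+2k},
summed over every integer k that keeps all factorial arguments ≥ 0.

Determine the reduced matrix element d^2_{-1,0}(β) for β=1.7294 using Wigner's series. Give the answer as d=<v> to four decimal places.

d=-0.1910

d^2_{-1,0}(β=1.7294) via Wigner's sum:
With c≡cos(β/2)=0.648868 and s≡sin(β/2)=0.760901, N=[1·6·2·2]^{1/2}=4.898979
Admissible k: 1..2 (factorial args all ≥0)
  k=1: (−1)^0·4.8990/(2)·0.6489^3·0.7609^1 = +0.509183
  k=2: (−1)^1·4.8990/(2)·0.6489^1·0.7609^3 = -0.700190
d^2_{-1,0}(1.7294) = +0.509183 -0.700190 = -0.191008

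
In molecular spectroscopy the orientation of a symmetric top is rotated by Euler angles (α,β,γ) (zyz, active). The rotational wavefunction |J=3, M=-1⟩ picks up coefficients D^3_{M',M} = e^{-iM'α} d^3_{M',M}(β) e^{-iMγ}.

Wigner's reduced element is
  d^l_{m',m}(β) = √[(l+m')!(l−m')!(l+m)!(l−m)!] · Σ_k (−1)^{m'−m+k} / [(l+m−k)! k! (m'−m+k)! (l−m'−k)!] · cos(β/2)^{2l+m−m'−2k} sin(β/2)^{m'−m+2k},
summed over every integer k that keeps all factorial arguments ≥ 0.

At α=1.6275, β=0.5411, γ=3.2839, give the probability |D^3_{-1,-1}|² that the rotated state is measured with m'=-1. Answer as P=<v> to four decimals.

P=0.1131

D^3_{-1,-1}(1.6275,0.5411,3.2839) = e^{-i·-1·1.6275}·d^3_{-1,-1}(0.5411)·e^{-i·-1·3.2839}. Compute d first:
With c≡cos(β/2)=0.963624 and s≡sin(β/2)=0.267261, N=[2·24·2·24]^{1/2}=48.000000
The bounds max(0,m−m')=0 and min(l+m,l−m')=2 give 3 terms
  k=0: (−1)^0·48.0000/(48)·0.9636^6·0.2673^0 = +0.800656
  k=1: (−1)^1·48.0000/(6)·0.9636^4·0.2673^2 = -0.492712
  k=2: (−1)^2·48.0000/(8)·0.9636^2·0.2673^4 = +0.028426
d^3_{-1,-1}(0.5411) = +0.800656 -0.492712 +0.028426 = +0.336369
|D^3_{-1,-1}|² = |d^3_{-1,-1}(β)|² = (+0.336369)² = 0.113144 (the z-rotation phases have unit modulus)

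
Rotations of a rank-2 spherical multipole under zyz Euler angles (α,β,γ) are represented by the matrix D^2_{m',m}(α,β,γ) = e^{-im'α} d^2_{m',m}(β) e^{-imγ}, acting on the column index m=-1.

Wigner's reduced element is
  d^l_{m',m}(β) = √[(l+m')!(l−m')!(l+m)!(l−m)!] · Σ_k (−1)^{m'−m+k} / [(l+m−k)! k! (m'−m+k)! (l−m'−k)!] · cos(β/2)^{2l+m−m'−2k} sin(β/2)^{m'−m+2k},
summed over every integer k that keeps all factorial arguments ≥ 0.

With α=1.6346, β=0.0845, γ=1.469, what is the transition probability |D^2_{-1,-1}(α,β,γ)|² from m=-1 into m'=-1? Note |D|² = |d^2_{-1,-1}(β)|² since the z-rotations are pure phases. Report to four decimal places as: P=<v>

First d^2_{-1,-1}(β=0.0845), then the phase factors e^{-i(-1)α} and e^{-i(-1)γ}:
Half-angle: c=0.999108, s=0.042237. N=√(1·6·1·6)=6.000000
k∈{0,1} keeps every argument non-negative
  k=0: (−1)^0·6.0000/(6)·0.9991^4·0.0422^0 = +0.996435
  k=1: (−1)^1·6.0000/(2)·0.9991^2·0.0422^2 = -0.005342
d^2_{-1,-1}(0.0845) = +0.996435 -0.005342 = +0.991093
|D^2_{-1,-1}|² = |d^2_{-1,-1}(β)|² = (+0.991093)² = 0.982265 (the z-rotation phases have unit modulus)

P=0.9823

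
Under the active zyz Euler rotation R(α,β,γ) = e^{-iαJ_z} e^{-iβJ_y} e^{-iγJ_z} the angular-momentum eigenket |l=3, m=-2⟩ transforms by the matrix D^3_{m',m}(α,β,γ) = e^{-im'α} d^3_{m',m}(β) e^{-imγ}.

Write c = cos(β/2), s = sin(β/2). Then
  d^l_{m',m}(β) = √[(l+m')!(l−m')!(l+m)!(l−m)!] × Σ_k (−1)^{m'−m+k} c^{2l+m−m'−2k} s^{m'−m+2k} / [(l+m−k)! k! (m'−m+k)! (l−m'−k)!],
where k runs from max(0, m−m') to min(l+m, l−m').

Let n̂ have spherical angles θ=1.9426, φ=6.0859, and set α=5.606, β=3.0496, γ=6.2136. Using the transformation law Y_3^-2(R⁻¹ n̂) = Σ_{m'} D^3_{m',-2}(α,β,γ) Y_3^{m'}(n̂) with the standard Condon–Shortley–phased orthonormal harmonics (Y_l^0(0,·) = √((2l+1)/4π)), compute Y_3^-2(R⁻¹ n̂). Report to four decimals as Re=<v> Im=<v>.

Need the full column D^3_{m',-2} for m'=−3..3 at α=5.606, β=3.0496, γ=6.2136.
cos(β/2)=0.045980, sin(β/2)=0.998942
d^3_{-3,-2}: single k=1 term ⇒ +0.000001;  D = -0.000000-0.000000i
d^3_{-2,-2}: k∈[0..1] ⇒ +0.000000 -0.000022 = -0.000022;  D = -0.000002+0.000022i
d^3_{-1,-2}: k∈[0..1] ⇒ -0.000001 +0.000613 = +0.000612;  D = +0.000419-0.000446i
d^3_{0,-2}: k∈[0..1] ⇒ +0.000024 -0.011531 = -0.011506;  D = -0.011395+0.001596i
d^3_{1,-2}: k∈[0..1] ⇒ -0.000613 +0.144635 = +0.144022;  D = +0.123675+0.073801i
d^3_{2,-2}: k∈[0..1] ⇒ +0.010526 -0.993671 = -0.983145;  D = -0.342281-0.921638i
d^3_{3,-2}: single k=0 term ⇒ -0.112033;  D = +0.035411-0.106290i
Y_3^{m'}(θ=1.9426,φ=6.0859) and Σ D·Y over m':
  (-0.0000-0.0000i)·(+0.2800+0.1882i)  (-0.0000+0.0000i)·(-0.2975-0.1239i)  (+0.0004-0.0004i)·(-0.1004-0.0201i)  (-0.0114+0.0016i)·(+0.3173+0.0000i)  (+0.1237+0.0738i)·(+0.1004-0.0201i)  (-0.3423-0.9216i)·(-0.2975+0.1239i)  (+0.0354-0.1063i)·(-0.2800+0.1882i)
Y_3^-2(R⁻¹ n̂) = +0.236344+0.273692i

Re=0.2363 Im=0.2737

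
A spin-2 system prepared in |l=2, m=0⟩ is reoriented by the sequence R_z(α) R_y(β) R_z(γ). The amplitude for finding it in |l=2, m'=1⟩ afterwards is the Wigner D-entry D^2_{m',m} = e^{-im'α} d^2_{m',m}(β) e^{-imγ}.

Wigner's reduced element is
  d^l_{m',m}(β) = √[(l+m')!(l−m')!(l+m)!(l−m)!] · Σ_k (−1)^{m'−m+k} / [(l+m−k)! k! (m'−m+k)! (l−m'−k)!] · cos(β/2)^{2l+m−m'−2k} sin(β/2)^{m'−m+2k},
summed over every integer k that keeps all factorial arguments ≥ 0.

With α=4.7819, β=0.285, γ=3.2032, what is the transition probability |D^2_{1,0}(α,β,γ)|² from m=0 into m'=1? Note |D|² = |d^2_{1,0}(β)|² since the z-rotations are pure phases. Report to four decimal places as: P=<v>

P=0.1092

D^2_{1,0}(4.7819,0.285,3.2032) = e^{-i·1·4.7819}·d^2_{1,0}(0.285)·e^{-i·0·3.2032}. Compute d first:
With c≡cos(β/2)=0.989864 and s≡sin(β/2)=0.142018, N=[6·1·2·2]^{1/2}=4.898979
The bounds max(0,m−m')=0 and min(l+m,l−m')=1 give 2 terms
  k=0: (−1)^1·4.8990/(2)·0.9899^3·0.1420^1 = -0.337401
  k=1: (−1)^2·4.8990/(2)·0.9899^1·0.1420^3 = +0.006945
d^2_{1,0}(0.285) = -0.337401 +0.006945 = -0.330456
|D^2_{1,0}|² = |d^2_{1,0}(β)|² = (-0.330456)² = 0.109201 (the z-rotation phases have unit modulus)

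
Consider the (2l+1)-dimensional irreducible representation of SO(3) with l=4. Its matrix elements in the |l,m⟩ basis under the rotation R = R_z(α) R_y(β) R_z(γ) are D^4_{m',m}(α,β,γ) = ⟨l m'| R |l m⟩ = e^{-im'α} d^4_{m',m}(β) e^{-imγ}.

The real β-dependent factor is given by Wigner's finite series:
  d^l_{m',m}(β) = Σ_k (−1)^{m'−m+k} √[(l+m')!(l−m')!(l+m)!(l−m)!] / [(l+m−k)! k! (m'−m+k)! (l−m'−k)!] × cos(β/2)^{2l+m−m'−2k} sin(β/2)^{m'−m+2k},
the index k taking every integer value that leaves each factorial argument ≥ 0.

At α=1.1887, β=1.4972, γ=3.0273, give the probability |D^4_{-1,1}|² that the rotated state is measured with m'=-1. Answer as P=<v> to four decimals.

First d^4_{-1,1}(β=1.4972), then the phase factors e^{-i(-1)α} and e^{-i(1)γ}:
With c≡cos(β/2)=0.732642 and s≡sin(β/2)=0.680614, N=[6·120·120·6]^{1/2}=720.000000
k∈{2,3,4,5} keeps every argument non-negative
  k=2: (−1)^0·720.0000/(72)·0.7326^6·0.6806^2 = +0.716397
  k=3: (−1)^1·720.0000/(24)·0.7326^4·0.6806^4 = -1.854780
  k=4: (−1)^2·720.0000/(48)·0.7326^2·0.6806^6 = +0.800349
  k=5: (−1)^3·720.0000/(720)·0.7326^0·0.6806^8 = -0.046047
d^4_{-1,1}(1.4972) = +0.716397 -1.854780 +0.800349 -0.046047 = -0.384081
|D^4_{-1,1}|² = |d^4_{-1,1}(β)|² = (-0.384081)² = 0.147518 (the z-rotation phases have unit modulus)

P=0.1475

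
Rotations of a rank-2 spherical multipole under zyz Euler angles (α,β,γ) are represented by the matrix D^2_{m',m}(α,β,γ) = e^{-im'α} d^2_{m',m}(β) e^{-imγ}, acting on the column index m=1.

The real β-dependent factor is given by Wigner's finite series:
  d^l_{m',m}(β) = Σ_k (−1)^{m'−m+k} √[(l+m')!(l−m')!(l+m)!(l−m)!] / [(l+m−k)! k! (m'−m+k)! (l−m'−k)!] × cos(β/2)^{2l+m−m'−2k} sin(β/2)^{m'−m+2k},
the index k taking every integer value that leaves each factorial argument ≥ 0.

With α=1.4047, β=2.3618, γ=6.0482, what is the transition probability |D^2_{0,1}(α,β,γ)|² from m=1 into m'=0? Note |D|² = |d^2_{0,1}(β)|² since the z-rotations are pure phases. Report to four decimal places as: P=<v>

P=0.3750

Split into d^2_{0,1}(β=2.3618) × two z-phases.
With c≡cos(β/2)=0.380093 and s≡sin(β/2)=0.924948, N=[2·2·6·1]^{1/2}=4.898979
Admissible k: 1..2 (factorial args all ≥0)
  k=1: (−1)^0·4.8990/(2)·0.3801^3·0.9249^1 = +0.124412
  k=2: (−1)^1·4.8990/(2)·0.3801^1·0.9249^3 = -0.736746
d^2_{0,1}(2.3618) = +0.124412 -0.736746 = -0.612334
|D^2_{0,1}|² = |d^2_{0,1}(β)|² = (-0.612334)² = 0.374953 (the z-rotation phases have unit modulus)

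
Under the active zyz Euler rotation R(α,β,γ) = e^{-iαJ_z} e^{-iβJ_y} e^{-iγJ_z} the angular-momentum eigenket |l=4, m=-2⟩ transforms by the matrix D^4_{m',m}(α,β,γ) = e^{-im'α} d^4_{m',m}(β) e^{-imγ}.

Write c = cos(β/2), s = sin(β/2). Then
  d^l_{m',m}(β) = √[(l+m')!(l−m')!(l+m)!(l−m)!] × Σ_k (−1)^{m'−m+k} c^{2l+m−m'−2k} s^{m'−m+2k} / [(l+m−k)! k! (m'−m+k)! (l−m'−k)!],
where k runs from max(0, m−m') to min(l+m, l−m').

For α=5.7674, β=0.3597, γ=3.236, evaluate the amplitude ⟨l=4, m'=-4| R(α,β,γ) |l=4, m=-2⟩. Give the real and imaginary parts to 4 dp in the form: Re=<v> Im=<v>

Re=-0.0459 Im=-0.1466

First d^4_{-4,-2}(β=0.3597), then the phase factors e^{-i(-4)α} and e^{-i(-2)γ}:
With c≡cos(β/2)=0.983871 and s≡sin(β/2)=0.178882, N=[1·40320·2·720]^{1/2}=7619.763776
k∈{2} keeps every argument non-negative
  k=2: (−1)^0·7619.7638/(1440)·0.9839^6·0.1789^2 = +0.153582
d^4_{-4,-2}(0.3597) = +0.153582
Phases: e^{-i·(-4)·5.7674}=-0.472694-0.881227i, e^{-i·(-2)·3.236}=+0.982227+0.187695i ⇒ D=-0.045904-0.146561i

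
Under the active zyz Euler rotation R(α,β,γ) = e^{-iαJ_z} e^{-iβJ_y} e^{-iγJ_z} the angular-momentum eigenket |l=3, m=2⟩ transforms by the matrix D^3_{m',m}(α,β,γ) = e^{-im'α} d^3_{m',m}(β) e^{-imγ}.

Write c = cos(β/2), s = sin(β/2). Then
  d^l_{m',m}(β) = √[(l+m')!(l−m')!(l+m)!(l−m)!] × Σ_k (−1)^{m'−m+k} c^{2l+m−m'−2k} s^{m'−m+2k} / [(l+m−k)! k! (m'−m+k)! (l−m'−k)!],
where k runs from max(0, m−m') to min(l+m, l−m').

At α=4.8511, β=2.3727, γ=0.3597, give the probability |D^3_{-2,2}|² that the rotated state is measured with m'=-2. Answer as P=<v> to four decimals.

P=0.0133

First d^3_{-2,2}(β=2.3727), then the phase factors e^{-i(-2)α} and e^{-i(2)γ}:
With c≡cos(β/2)=0.375046 and s≡sin(β/2)=0.927006, N=[1·120·120·1]^{1/2}=120.000000
Admissible k: 4..5 (factorial args all ≥0)
  k=4: (−1)^0·120.0000/(24)·0.3750^2·0.9270^4 = +0.519361
  k=5: (−1)^1·120.0000/(120)·0.3750^0·0.9270^6 = -0.634594
d^3_{-2,2}(2.3727) = +0.519361 -0.634594 = -0.115233
|D^3_{-2,2}|² = |d^3_{-2,2}(β)|² = (-0.115233)² = 0.013279 (the z-rotation phases have unit modulus)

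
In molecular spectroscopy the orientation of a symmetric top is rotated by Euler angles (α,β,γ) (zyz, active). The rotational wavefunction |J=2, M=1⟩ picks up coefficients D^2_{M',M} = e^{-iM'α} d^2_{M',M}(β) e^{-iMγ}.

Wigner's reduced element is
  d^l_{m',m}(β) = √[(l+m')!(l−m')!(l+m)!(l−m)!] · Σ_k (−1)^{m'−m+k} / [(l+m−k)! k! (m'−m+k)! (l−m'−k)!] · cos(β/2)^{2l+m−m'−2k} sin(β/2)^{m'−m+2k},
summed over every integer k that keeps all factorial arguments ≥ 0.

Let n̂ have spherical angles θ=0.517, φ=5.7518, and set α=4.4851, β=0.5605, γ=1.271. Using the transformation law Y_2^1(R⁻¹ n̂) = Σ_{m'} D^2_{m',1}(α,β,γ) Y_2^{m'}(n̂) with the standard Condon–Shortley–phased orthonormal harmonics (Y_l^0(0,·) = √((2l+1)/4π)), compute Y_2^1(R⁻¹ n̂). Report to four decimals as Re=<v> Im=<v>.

Need the full column D^2_{m',1} for m'=−2..2 at α=4.4851, β=0.5605, γ=1.271.
cos(β/2)=0.960986, sin(β/2)=0.276596
d^2_{-2,1}: single k=3 term ⇒ +0.040671;  D = +0.006270+0.040185i
d^2_{-1,1}: k∈[2..3] ⇒ +0.211957 -0.005853 = +0.206104;  D = -0.205562-0.014931i
d^2_{0,1}: k∈[1..2] ⇒ +0.601275 -0.049812 = +0.551463;  D = +0.162861-0.526866i
d^2_{1,1}: k∈[0..1] ⇒ +0.852842 -0.211957 = +0.640886;  D = +0.553903+0.322376i
d^2_{2,1}: single k=0 term ⇒ -0.490939;  D = +0.336211-0.357747i
Y_2^{m'}(θ=0.517,φ=5.7518) and Σ D·Y over m':
  (+0.0063+0.0402i)·(+0.0459+0.0825i)  (-0.2056-0.0149i)·(+0.2862+0.1682i)  (+0.1629-0.5269i)·(+0.3996+0.0000i)  (+0.5539+0.3224i)·(-0.2862+0.1682i)  (+0.3362-0.3577i)·(+0.0459-0.0825i)
Y_2^1(R⁻¹ n̂) = -0.221056-0.290266i

Re=-0.2211 Im=-0.2903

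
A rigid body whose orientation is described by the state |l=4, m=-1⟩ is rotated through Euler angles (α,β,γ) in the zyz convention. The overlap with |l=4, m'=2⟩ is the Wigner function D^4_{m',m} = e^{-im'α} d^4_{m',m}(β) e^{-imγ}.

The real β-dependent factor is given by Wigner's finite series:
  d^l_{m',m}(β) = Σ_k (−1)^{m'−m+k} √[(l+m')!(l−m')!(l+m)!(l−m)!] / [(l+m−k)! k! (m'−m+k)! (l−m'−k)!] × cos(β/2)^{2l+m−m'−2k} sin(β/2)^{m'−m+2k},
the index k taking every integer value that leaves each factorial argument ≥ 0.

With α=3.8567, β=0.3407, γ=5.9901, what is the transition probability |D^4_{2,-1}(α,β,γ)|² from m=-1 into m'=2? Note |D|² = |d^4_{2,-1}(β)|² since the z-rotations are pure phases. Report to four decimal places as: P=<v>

D^4_{2,-1}(3.8567,0.3407,5.9901) = e^{-i·2·3.8567}·d^4_{2,-1}(0.3407)·e^{-i·-1·5.9901}. Compute d first:
c=cos(0.3407/2)=0.985525, s=sin(0.3407/2)=0.169527; N=√[720·2·6·120]=1018.233765
Admissible k: 0..2 (factorial args all ≥0)
  k=0: (−1)^3·1018.2338/(72)·0.9855^5·0.1695^3 = -0.064058
  k=1: (−1)^4·1018.2338/(48)·0.9855^3·0.1695^5 = +0.002843
  k=2: (−1)^5·1018.2338/(240)·0.9855^1·0.1695^7 = -0.000017
d^4_{2,-1}(0.3407) = -0.064058 +0.002843 -0.000017 = -0.061232
|D^4_{2,-1}|² = |d^4_{2,-1}(β)|² = (-0.061232)² = 0.003749 (the z-rotation phases have unit modulus)

P=0.0037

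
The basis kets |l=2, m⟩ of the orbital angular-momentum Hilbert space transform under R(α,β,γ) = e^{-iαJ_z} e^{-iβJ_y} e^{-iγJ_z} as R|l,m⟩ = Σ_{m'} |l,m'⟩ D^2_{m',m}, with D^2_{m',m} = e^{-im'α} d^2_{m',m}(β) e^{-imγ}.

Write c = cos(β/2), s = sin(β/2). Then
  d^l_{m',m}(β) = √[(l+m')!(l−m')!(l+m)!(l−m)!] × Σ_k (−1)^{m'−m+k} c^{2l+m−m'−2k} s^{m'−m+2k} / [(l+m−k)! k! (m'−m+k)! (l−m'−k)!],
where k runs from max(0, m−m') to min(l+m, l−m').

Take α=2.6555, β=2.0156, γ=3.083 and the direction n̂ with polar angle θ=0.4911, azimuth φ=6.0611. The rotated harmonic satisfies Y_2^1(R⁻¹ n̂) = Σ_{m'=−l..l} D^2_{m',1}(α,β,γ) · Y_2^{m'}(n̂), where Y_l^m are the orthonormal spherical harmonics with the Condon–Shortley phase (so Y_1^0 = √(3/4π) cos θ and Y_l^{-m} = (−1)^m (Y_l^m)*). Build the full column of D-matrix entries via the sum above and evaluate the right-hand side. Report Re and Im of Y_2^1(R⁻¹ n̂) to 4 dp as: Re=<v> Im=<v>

Re=0.3614 Im=0.0965

Need the full column D^2_{m',1} for m'=−2..2 at α=2.6555, β=2.0156, γ=3.083.
cos(β/2)=0.533722, sin(β/2)=0.845660
d^2_{-2,1}: single k=3 term ⇒ +0.645554;  D = -0.394372+0.511087i
d^2_{-1,1}: k∈[2..3] ⇒ +0.611144 -0.511426 = +0.099718;  D = +0.090744-0.041343i
d^2_{0,1}: k∈[1..2] ⇒ +0.314933 -0.790639 = -0.475706;  D = +0.474890+0.027857i
d^2_{1,1}: k∈[0..1] ⇒ +0.081145 -0.611144 = -0.529999;  D = -0.453303-0.274618i
d^2_{2,1}: single k=0 term ⇒ -0.257141;  D = +0.132210+0.220550i
Y_2^{m'}(θ=0.4911,φ=6.0611) and Σ D·Y over m':
  (-0.3944+0.5111i)·(+0.0776+0.0369i)  (+0.0907-0.0413i)·(+0.3134+0.0708i)  (+0.4749+0.0279i)·(+0.4204+0.0000i)  (-0.4533-0.2746i)·(-0.3134+0.0708i)  (+0.1322+0.2206i)·(+0.0776-0.0369i)
Y_2^1(R⁻¹ n̂) = +0.361412+0.096473i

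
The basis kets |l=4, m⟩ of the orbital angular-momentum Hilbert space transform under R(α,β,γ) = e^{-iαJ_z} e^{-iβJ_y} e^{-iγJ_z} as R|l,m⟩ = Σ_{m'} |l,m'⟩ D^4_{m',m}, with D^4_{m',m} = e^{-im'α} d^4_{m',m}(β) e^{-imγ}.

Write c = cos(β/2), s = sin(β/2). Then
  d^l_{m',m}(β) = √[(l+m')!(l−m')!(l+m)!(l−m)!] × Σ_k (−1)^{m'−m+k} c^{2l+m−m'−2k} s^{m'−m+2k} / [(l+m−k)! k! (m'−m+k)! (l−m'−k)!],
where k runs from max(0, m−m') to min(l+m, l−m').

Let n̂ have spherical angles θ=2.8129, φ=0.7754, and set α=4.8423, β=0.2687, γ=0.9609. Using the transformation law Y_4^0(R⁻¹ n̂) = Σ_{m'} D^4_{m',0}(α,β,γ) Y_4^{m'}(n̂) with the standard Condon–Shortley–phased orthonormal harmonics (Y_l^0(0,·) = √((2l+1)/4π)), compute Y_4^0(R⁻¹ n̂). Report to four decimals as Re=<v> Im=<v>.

Re=0.5660 Im=0.0000

Need the full column D^4_{m',0} for m'=−4..4 at α=4.8423, β=0.2687, γ=0.9609.
cos(β/2)=0.990989, sin(β/2)=0.133946
d^4_{-4,0}: single k=4 term ⇒ +0.002597;  D = +0.002255+0.001290i
d^4_{-3,0}: k∈[3..4] ⇒ +0.027177 -0.000497 = +0.026680;  D = -0.010137+0.024680i
d^4_{-2,0}: k∈[2..4] ⇒ +0.161211 -0.007854 +0.000054 = +0.153411;  D = -0.148262-0.039413i
d^4_{-1,0}: k∈[1..4] ⇒ +0.562246 -0.061631 +0.001126 -0.000003 = +0.501737;  D = +0.064998-0.497509i
d^4_{0,0}: k∈[0..4] ⇒ +0.930142 -0.271890 +0.011176 -0.000091 +0.000000 = +0.669338;  D = +0.669338+0.000000i
d^4_{1,0}: k∈[0..3] ⇒ -0.562246 +0.061631 -0.001126 +0.000003 = -0.501737;  D = -0.064998-0.497509i
d^4_{2,0}: k∈[0..2] ⇒ +0.161211 -0.007854 +0.000054 = +0.153411;  D = -0.148262+0.039413i
d^4_{3,0}: k∈[0..1] ⇒ -0.027177 +0.000497 = -0.026680;  D = +0.010137+0.024680i
d^4_{4,0}: single k=0 term ⇒ +0.002597;  D = +0.002255-0.001290i
Y_4^{m'}(θ=2.8129,φ=0.7754) and Σ D·Y over m':
  (+0.0023+0.0013i)·(-0.0048-0.0002i)  (-0.0101+0.0247i)·(+0.0273+0.0290i)  (-0.1483-0.0394i)·(+0.0037-0.1837i)  (+0.0650-0.4975i)·(-0.3376+0.3309i)  (+0.6693+0.0000i)·(+0.4456+0.0000i)  (-0.0650-0.4975i)·(+0.3376+0.3309i)  (-0.1483+0.0394i)·(+0.0037+0.1837i)  (+0.0101+0.0247i)·(-0.0273+0.0290i)  (+0.0023-0.0013i)·(-0.0048+0.0002i)
Y_4^0(R⁻¹ n̂) = +0.566029-0.000000i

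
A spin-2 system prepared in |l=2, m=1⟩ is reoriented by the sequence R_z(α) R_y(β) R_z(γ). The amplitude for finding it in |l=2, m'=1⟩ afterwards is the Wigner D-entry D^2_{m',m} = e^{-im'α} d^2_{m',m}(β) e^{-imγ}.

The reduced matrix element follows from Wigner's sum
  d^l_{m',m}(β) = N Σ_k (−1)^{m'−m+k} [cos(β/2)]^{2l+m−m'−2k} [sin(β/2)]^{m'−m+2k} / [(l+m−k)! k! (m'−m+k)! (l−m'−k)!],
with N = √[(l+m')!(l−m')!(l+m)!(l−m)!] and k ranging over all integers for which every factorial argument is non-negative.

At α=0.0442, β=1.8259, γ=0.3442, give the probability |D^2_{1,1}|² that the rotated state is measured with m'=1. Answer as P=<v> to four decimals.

Split into d^2_{1,1}(β=1.8259) × two z-phases.
With c≡cos(β/2)=0.611414 and s≡sin(β/2)=0.791311, N=[6·1·6·1]^{1/2}=6.000000
The bounds max(0,m−m')=0 and min(l+m,l−m')=1 give 2 terms
  k=0: (−1)^0·6.0000/(6)·0.6114^4·0.7913^0 = +0.139747
  k=1: (−1)^1·6.0000/(2)·0.6114^2·0.7913^2 = -0.702241
d^2_{1,1}(1.8259) = +0.139747 -0.702241 = -0.562494
|D^2_{1,1}|² = |d^2_{1,1}(β)|² = (-0.562494)² = 0.316400 (the z-rotation phases have unit modulus)

P=0.3164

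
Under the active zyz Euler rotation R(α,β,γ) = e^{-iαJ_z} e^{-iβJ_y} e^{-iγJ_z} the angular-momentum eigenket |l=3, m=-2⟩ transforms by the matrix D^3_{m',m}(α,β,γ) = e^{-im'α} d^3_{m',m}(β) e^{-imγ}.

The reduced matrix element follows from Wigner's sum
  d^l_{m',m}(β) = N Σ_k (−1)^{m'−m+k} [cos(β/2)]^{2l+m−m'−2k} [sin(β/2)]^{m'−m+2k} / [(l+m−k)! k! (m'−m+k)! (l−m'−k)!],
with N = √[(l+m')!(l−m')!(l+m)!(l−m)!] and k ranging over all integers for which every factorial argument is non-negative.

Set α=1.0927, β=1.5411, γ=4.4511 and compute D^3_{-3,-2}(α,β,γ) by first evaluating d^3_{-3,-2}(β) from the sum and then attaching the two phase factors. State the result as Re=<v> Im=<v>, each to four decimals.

Re=0.3006 Im=-0.1222

First d^3_{-3,-2}(β=1.5411), then the phase factors e^{-i(-3)α} and e^{-i(-2)γ}:
c=cos(1.5411/2)=0.717528, s=sin(1.5411/2)=0.696530; N=√[1·720·1·120]=293.938769
k∈{1} keeps every argument non-negative
  k=1: (−1)^0·293.9388/(120)·0.7175^5·0.6965^1 = +0.324496
d^3_{-3,-2}(1.5411) = +0.324496
Attach z-rotation phases: D = e^{-i(-3)(1.0927)}·(+0.324496)·e^{-i(-2)(4.4511)} = +0.300611-0.122189i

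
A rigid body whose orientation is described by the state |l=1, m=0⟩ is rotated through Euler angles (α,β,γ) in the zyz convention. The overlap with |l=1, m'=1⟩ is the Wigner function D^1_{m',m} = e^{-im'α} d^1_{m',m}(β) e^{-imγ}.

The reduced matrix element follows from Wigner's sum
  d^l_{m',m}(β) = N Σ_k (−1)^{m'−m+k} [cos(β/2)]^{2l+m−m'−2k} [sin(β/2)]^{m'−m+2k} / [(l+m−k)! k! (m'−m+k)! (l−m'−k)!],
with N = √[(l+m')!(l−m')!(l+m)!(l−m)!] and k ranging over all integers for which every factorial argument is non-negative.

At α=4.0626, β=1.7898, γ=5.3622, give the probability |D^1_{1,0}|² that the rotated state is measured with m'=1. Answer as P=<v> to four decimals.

P=0.4764

D^1_{1,0}(4.0626,1.7898,5.3622) = e^{-i·1·4.0626}·d^1_{1,0}(1.7898)·e^{-i·0·5.3622}. Compute d first:
c=cos(1.7898/2)=0.625597, s=sin(1.7898/2)=0.780147; N=√[2·1·1·1]=1.414214
k∈{0} keeps every argument non-negative
  k=0: (−1)^1·1.4142/(1)·0.6256^1·0.7801^1 = -0.690217
d^1_{1,0}(1.7898) = -0.690217
|D^1_{1,0}|² = |d^1_{1,0}(β)|² = (-0.690217)² = 0.476400 (the z-rotation phases have unit modulus)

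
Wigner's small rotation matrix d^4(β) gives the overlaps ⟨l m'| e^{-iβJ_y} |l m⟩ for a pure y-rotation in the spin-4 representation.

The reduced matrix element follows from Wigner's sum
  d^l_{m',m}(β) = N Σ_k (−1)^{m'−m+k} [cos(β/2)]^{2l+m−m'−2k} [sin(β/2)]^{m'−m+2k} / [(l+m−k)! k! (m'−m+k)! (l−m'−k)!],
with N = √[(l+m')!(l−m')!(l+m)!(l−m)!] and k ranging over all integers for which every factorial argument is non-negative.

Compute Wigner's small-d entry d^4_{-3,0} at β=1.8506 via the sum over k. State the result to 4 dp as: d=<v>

d=-0.3626

d^4_{-3,0}(β=1.8506) via Wigner's sum:
c=cos(1.8506/2)=0.601595, s=sin(1.8506/2)=0.798801; N=√[1·5040·24·24]=1703.830978
k: max(0,(0)−(-3))=3 … min(4+(0),4−(-3))=4
  k=3: (−1)^0·1703.8310/(144)·0.6016^5·0.7988^3 = +0.475227
  k=4: (−1)^1·1703.8310/(144)·0.6016^3·0.7988^5 = -0.837858
d^4_{-3,0}(1.8506) = +0.475227 -0.837858 = -0.362631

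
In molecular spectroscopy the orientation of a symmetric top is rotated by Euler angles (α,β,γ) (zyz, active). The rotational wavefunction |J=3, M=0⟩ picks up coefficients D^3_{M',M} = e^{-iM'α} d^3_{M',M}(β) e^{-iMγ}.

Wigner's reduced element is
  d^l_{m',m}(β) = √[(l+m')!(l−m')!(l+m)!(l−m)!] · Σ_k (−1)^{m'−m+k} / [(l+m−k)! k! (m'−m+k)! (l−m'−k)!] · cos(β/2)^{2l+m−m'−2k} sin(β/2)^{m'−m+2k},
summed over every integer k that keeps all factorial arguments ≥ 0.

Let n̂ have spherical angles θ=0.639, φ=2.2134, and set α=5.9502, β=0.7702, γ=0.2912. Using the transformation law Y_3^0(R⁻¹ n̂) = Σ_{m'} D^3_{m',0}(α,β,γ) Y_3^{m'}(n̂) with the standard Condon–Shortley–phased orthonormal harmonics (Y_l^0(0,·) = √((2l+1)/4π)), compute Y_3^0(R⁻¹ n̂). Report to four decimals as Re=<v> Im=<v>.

Re=-0.2367 Im=0.0000

Need the full column D^3_{m',0} for m'=−3..3 at α=5.9502, β=0.7702, γ=0.2912.
cos(β/2)=0.926761, sin(β/2)=0.375652
d^3_{-3,0}: single k=3 term ⇒ +0.188701;  D = +0.102121-0.158680i
d^3_{-2,0}: k∈[2..3] ⇒ +0.570167 -0.093678 = +0.476489;  D = +0.374672-0.294386i
d^3_{-1,0}: k∈[1..3] ⇒ +0.889641 -0.438502 +0.024015 = +0.475154;  D = +0.449054-0.155312i
d^3_{0,0}: k∈[0..3] ⇒ +0.633587 -0.936881 +0.153929 -0.002810 = -0.152175;  D = -0.152175+0.000000i
d^3_{1,0}: k∈[0..2] ⇒ -0.889641 +0.438502 -0.024015 = -0.475154;  D = -0.449054-0.155312i
d^3_{2,0}: k∈[0..1] ⇒ +0.570167 -0.093678 = +0.476489;  D = +0.374672+0.294386i
d^3_{3,0}: single k=0 term ⇒ -0.188701;  D = -0.102121-0.158680i
Y_3^{m'}(θ=0.639,φ=2.2134) and Σ D·Y over m':
  (+0.1021-0.1587i)·(+0.0829-0.0309i)  (+0.3747-0.2944i)·(-0.0822+0.2800i)  (+0.4491-0.1553i)·(-0.2566-0.3428i)  (-0.1522+0.0000i)·(+0.0664+0.0000i)  (-0.4491-0.1553i)·(+0.2566-0.3428i)  (+0.3747+0.2944i)·(-0.0822-0.2800i)  (-0.1021-0.1587i)·(-0.0829-0.0309i)
Y_3^0(R⁻¹ n̂) = -0.236680-0.000000i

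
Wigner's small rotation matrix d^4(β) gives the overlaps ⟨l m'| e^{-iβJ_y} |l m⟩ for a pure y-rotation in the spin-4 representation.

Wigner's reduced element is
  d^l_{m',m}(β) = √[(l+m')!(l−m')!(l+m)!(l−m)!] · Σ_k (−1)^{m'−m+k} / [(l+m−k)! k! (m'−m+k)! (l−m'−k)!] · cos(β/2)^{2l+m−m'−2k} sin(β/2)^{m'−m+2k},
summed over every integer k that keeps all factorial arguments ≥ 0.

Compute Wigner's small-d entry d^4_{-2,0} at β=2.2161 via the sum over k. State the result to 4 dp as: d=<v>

d=0.3866

d^4_{-2,0}(β=2.2161) via Wigner's sum:
With c≡cos(β/2)=0.446407 and s≡sin(β/2)=0.894830, N=[2·720·24·24]^{1/2}=910.735966
Admissible k: 2..4 (factorial args all ≥0)
  k=2: (−1)^0·910.7360/(96)·0.4464^6·0.8948^2 = +0.060116
  k=3: (−1)^1·910.7360/(36)·0.4464^4·0.8948^4 = -0.644135
  k=4: (−1)^2·910.7360/(96)·0.4464^2·0.8948^6 = +0.970570
d^4_{-2,0}(2.2161) = +0.060116 -0.644135 +0.970570 = +0.386550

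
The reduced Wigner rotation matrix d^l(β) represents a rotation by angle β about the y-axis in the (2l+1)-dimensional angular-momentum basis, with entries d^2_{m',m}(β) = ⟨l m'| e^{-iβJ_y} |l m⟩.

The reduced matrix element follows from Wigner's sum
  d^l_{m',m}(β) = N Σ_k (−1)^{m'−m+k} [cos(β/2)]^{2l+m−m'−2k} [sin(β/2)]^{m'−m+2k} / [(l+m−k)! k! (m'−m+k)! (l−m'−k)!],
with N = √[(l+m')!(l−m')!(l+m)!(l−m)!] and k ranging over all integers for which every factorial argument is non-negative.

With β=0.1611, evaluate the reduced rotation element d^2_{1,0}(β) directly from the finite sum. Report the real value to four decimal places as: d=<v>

d^2_{1,0}(β=0.1611) via Wigner's sum:
Half-angle: c=0.996758, s=0.080463. N=√(6·1·2·2)=4.898979
The bounds max(0,m−m')=0 and min(l+m,l−m')=1 give 2 terms
  k=0: (−1)^1·4.8990/(2)·0.9968^3·0.0805^1 = -0.195182
  k=1: (−1)^2·4.8990/(2)·0.9968^1·0.0805^3 = +0.001272
d^2_{1,0}(0.1611) = -0.195182 +0.001272 = -0.193910

d=-0.1939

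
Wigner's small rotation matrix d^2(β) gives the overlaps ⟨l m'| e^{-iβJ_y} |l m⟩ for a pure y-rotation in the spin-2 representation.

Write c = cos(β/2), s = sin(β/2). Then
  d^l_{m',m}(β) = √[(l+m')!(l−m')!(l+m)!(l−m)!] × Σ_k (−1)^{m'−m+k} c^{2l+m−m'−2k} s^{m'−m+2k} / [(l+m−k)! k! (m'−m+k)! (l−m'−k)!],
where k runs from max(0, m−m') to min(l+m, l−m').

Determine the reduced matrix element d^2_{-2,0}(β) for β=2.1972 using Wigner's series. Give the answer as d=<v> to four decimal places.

d^2_{-2,0}(β=2.1972) via Wigner's sum:
c=cos(2.1972/2)=0.454843, s=sin(2.1972/2)=0.890571; N=√[1·24·2·2]=9.797959
k: max(0,(0)−(-2))=2 … min(2+(0),2−(-2))=2
  k=2: (−1)^0·9.7980/(4)·0.4548^2·0.8906^2 = +0.401917
d^2_{-2,0}(2.1972) = +0.401917

d=0.4019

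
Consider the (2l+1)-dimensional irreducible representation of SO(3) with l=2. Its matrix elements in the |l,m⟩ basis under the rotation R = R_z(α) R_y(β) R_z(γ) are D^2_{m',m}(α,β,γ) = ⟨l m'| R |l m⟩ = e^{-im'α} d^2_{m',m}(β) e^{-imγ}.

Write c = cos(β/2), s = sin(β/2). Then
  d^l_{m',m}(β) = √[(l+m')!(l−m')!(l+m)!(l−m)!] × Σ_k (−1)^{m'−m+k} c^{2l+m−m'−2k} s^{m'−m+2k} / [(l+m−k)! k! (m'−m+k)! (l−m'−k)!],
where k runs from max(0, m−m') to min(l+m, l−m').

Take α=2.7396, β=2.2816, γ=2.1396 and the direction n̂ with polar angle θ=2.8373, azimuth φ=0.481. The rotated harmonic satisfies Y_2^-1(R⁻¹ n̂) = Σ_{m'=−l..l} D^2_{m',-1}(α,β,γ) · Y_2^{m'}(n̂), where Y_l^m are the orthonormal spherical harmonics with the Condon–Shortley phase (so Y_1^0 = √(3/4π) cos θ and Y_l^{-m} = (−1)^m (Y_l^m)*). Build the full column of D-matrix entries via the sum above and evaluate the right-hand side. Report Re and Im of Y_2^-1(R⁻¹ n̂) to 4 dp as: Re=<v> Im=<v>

Need the full column D^2_{m',-1} for m'=−2..2 at α=2.7396, β=2.2816, γ=2.1396.
cos(β/2)=0.416867, sin(β/2)=0.908967
d^2_{-2,-1}: single k=1 term ⇒ +0.131696;  D = +0.030688+0.128071i
d^2_{-1,-1}: k∈[0..1] ⇒ +0.030199 -0.430739 = -0.400540;  D = -0.066505+0.394980i
d^2_{0,-1}: k∈[0..1] ⇒ -0.161294 +0.766864 = +0.605570;  D = -0.326175+0.510221i
d^2_{1,-1}: k∈[0..1] ⇒ +0.430739 -0.682642 = -0.251903;  D = -0.207905+0.142235i
d^2_{2,-1}: single k=0 term ⇒ -0.626142;  D = +0.613907-0.123172i
Y_2^{m'}(θ=2.8373,φ=0.481) and Σ D·Y over m':
  (+0.0307+0.1281i)·(+0.0198-0.0284i)  (-0.0665+0.3950i)·(-0.1958+0.1022i)  (-0.3262+0.5102i)·(+0.5458+0.0000i)  (-0.2079+0.1422i)·(+0.1958+0.1022i)  (+0.6139-0.1232i)·(+0.0198+0.0284i)
Y_2^-1(R⁻¹ n̂) = -0.240683+0.217669i

Re=-0.2407 Im=0.2177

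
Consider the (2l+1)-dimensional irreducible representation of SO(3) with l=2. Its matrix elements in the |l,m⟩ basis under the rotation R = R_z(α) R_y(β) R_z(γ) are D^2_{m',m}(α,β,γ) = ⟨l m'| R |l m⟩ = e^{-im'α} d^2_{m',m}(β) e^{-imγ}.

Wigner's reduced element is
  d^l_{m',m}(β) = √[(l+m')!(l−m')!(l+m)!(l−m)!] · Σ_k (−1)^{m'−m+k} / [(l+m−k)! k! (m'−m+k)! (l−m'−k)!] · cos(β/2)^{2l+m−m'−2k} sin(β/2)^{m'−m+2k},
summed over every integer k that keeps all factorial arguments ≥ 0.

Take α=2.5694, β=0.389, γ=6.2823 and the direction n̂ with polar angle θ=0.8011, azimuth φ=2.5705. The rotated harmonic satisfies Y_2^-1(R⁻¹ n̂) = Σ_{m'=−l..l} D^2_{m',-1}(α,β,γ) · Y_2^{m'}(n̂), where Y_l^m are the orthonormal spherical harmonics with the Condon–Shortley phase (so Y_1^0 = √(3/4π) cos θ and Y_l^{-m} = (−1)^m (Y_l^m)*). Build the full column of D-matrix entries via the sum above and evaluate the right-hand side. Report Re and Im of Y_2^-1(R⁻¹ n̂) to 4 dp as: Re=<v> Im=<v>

Re=0.2835 Im=-0.0008

Need the full column D^2_{m',-1} for m'=−2..2 at α=2.5694, β=0.389, γ=6.2823.
cos(β/2)=0.981144, sin(β/2)=0.193276
d^2_{-2,-1}: single k=1 term ⇒ +0.365096;  D = +0.150711-0.332537i
d^2_{-1,-1}: k∈[0..1] ⇒ +0.926684 -0.107880 = +0.818804;  D = -0.687988+0.443972i
d^2_{0,-1}: k∈[0..1] ⇒ -0.447149 +0.017352 = -0.429797;  D = -0.429797+0.000381i
d^2_{1,-1}: k∈[0..1] ⇒ +0.107880 -0.001395 = +0.106485;  D = -0.089575-0.057580i
d^2_{2,-1}: single k=0 term ⇒ -0.014168;  D = -0.005871-0.012894i
Y_2^{m'}(θ=0.8011,φ=2.5705) and Σ D·Y over m':
  (+0.1507-0.3325i)·(+0.0828+0.1812i)  (-0.6880+0.4440i)·(-0.3248-0.2087i)  (-0.4298+0.0004i)·(+0.1428+0.0000i)  (-0.0896-0.0576i)·(+0.3248-0.2087i)  (-0.0059-0.0129i)·(+0.0828-0.1812i)
Y_2^-1(R⁻¹ n̂) = +0.283526-0.000810i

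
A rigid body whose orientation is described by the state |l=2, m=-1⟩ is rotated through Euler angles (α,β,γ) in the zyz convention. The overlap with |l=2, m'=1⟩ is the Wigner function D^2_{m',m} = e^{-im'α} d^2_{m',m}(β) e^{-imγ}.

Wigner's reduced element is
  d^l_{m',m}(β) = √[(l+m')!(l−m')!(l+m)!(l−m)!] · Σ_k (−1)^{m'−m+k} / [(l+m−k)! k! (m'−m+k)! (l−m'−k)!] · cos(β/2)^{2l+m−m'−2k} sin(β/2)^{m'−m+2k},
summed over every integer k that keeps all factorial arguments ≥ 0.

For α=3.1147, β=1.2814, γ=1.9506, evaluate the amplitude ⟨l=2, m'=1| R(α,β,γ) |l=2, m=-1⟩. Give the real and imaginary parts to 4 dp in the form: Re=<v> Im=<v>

Re=0.2220 Im=-0.5155

First d^2_{1,-1}(β=1.2814), then the phase factors e^{-i(1)α} and e^{-i(-1)γ}:
With c≡cos(β/2)=0.801678 and s≡sin(β/2)=0.597757, N=[6·1·1·6]^{1/2}=6.000000
k∈{0,1} keeps every argument non-negative
  k=0: (−1)^2·6.0000/(2)·0.8017^2·0.5978^2 = +0.688921
  k=1: (−1)^3·6.0000/(6)·0.8017^0·0.5978^4 = -0.127673
d^2_{1,-1}(1.2814) = +0.688921 -0.127673 = +0.561249
Attach z-rotation phases: D = e^{-i(1)(3.1147)}·(+0.561249)·e^{-i(-1)(1.9506)} = +0.222017-0.515469i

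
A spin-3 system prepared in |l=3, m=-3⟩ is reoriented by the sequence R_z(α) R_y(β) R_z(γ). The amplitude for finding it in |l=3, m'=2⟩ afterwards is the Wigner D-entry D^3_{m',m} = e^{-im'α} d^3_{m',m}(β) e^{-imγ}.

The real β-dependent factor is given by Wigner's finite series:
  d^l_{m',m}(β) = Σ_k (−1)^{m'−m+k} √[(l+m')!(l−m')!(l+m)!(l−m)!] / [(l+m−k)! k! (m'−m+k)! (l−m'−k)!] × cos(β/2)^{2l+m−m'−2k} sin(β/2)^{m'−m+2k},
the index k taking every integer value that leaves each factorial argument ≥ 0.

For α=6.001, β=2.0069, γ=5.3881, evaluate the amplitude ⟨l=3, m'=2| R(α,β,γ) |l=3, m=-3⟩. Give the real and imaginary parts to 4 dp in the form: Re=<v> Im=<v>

First d^3_{2,-3}(β=2.0069), then the phase factors e^{-i(2)α} and e^{-i(-3)γ}:
With c≡cos(β/2)=0.537396 and s≡sin(β/2)=0.843330, N=[120·1·1·720]^{1/2}=293.938769
k∈{0} keeps every argument non-negative
  k=0: (−1)^5·293.9388/(120)·0.5374^1·0.8433^5 = -0.561510
d^3_{2,-3}(2.0069) = -0.561510
D = (+0.844925+0.534884i)·(-0.561510)·(-0.897673-0.440663i) = +0.293537+0.478675i

Re=0.2935 Im=0.4787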